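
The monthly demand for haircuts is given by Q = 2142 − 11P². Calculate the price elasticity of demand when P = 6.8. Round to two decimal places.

At P = 6.8, Q = 1633.360.
dQ/dP = −22P = -149.600.
ε = (dQ/dP)(P/Q) = (-149.600)(6.8/1633.360).

-0.62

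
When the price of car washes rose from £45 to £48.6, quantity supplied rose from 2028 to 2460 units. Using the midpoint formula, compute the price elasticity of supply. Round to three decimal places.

ΔQ = 2460 − 2028 = 432; ΔP = 48.6 − 45 = 3.6.
Midpoints: P̄ = 46.80, Q̄ = 2244.0.
ε_s = (ΔQ/ΔP)(P̄/Q̄) = (432/3.6)(46.80/2244.0).

2.503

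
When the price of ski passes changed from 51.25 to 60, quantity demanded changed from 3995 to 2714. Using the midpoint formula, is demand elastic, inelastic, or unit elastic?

Arc ε ≈ -2.428.
|ε| = 2.43 > 1.

elastic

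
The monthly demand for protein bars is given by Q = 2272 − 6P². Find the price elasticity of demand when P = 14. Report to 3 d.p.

-2.146

At P = 14, Q = 1096.
dQ/dP = −12P = -168.
ε = (dQ/dP)(P/Q) = (-168)(14/1096).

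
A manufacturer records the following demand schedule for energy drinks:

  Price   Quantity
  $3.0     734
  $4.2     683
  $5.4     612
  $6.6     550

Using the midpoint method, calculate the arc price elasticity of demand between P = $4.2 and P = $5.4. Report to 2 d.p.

At P = 4.2, Q = 683; at P = 5.4, Q = 612.
ΔQ = -71, ΔP = 1.2. Midpoints: P̄ = 4.80, Q̄ = 647.5.
ε = (ΔQ/ΔP)(P̄/Q̄) = (-71/1.2)(4.80/647.5).

-0.44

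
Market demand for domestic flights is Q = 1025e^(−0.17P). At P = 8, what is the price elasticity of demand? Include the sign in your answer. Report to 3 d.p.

-1.360

At P = 8, Q = 263.077.
dQ/dP = −0.17·1025e^(−0.17P) = −0.17Q = -44.723.
ε = (dQ/dP)(P/Q) = (-44.723)(8/263.077).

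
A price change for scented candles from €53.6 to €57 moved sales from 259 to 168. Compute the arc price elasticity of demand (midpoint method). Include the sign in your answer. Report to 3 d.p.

ΔQ = 168 − 259 = -91; ΔP = 57 − 53.6 = 3.4.
Midpoints: P̄ = 55.30, Q̄ = 213.5.
ε = (ΔQ/ΔP)(P̄/Q̄) = (-91/3.4)(55.30/213.5).

-6.932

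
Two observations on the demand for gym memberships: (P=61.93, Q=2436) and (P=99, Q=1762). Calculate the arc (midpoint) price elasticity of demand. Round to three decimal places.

-0.697

ΔQ = 1762 − 2436 = -674; ΔP = 99 − 61.93 = 37.07.
Midpoints: P̄ = 80.47, Q̄ = 2099.0.
ε = (ΔQ/ΔP)(P̄/Q̄) = (-674/37.07)(80.47/2099.0).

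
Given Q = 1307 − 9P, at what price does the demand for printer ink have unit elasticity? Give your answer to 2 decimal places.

For linear demand Q = a − bP, ε = −bP/(a − bP). |ε| = 1 when bP = a − bP, i.e. P = a/(2b).
P = 1307/(2·9) = 1307/18 = 72.6111.

72.61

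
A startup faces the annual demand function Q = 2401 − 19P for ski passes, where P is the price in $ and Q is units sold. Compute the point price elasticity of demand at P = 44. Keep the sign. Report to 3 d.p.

-0.534

At P = 44, Q = 1565.
dQ/dP = −19.
ε = (dQ/dP)(P/Q) = (-19)(44/1565).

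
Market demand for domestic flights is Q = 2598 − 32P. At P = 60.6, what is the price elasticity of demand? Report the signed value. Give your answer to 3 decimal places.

-2.944

At P = 60.6, Q = 658.800.
dQ/dP = −32.
ε = (dQ/dP)(P/Q) = (-32)(60.6/658.800).
|ε| > 1, so demand is elastic at this price.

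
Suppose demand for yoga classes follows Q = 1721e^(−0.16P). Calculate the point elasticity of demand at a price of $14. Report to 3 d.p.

At P = 14, Q = 183.215.
dQ/dP = −0.16·1721e^(−0.16P) = −0.16Q = -29.314.
ε = (dQ/dP)(P/Q) = (-29.314)(14/183.215).

-2.240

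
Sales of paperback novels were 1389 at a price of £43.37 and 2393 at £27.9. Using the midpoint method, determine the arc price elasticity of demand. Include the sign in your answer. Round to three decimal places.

-1.223

ΔQ = 2393 − 1389 = 1004; ΔP = 27.9 − 43.37 = -15.47.
Midpoints: P̄ = 35.63, Q̄ = 1891.0.
ε = (ΔQ/ΔP)(P̄/Q̄) = (1004/-15.47)(35.63/1891.0).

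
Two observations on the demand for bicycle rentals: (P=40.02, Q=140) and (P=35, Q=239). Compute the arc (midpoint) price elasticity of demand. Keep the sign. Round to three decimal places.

ΔQ = 239 − 140 = 99; ΔP = 35 − 40.02 = -5.02.
Midpoints: P̄ = 37.51, Q̄ = 189.5.
ε = (ΔQ/ΔP)(P̄/Q̄) = (99/-5.02)(37.51/189.5).

-3.904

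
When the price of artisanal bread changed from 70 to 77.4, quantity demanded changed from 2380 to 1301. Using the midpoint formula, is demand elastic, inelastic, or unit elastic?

Arc ε ≈ -5.839.
|ε| = 5.84 > 1.

elastic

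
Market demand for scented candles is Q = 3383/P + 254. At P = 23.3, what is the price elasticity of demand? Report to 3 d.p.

-0.364

At P = 23.3, Q = 399.193.
dQ/dP = −3383/P² = -6.231.
ε = (dQ/dP)(P/Q) = (-6.231)(23.3/399.193).
|ε| < 1, so demand is inelastic at this price.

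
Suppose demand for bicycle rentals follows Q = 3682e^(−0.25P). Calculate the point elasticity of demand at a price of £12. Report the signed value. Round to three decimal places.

-3.000

At P = 12, Q = 183.316.
dQ/dP = −0.25·3682e^(−0.25P) = −0.25Q = -45.829.
ε = (dQ/dP)(P/Q) = (-45.829)(12/183.316).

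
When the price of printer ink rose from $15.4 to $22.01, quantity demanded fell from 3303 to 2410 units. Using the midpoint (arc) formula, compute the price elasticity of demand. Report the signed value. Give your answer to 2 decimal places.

ΔQ = 2410 − 3303 = -893; ΔP = 22.01 − 15.4 = 6.61.
Midpoints: P̄ = 18.71, Q̄ = 2856.5.
ε = (ΔQ/ΔP)(P̄/Q̄) = (-893/6.61)(18.71/2856.5).

-0.88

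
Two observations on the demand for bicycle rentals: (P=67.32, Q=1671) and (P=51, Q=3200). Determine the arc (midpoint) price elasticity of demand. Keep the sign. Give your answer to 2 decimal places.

ΔQ = 3200 − 1671 = 1529; ΔP = 51 − 67.32 = -16.32.
Midpoints: P̄ = 59.16, Q̄ = 2435.5.
ε = (ΔQ/ΔP)(P̄/Q̄) = (1529/-16.32)(59.16/2435.5).

-2.28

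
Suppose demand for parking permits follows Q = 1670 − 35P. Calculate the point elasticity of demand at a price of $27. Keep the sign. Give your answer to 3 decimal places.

At P = 27, Q = 725.
dQ/dP = −35.
ε = (dQ/dP)(P/Q) = (-35)(27/725).

-1.303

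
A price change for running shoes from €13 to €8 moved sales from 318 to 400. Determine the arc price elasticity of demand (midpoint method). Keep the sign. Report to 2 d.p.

-0.48

ΔQ = 400 − 318 = 82; ΔP = 8 − 13 = -5.
Midpoints: P̄ = 10.50, Q̄ = 359.0.
ε = (ΔQ/ΔP)(P̄/Q̄) = (82/-5)(10.50/359.0).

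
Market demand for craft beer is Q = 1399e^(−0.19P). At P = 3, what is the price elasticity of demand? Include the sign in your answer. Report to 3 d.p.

At P = 3, Q = 791.170.
dQ/dP = −0.19·1399e^(−0.19P) = −0.19Q = -150.322.
ε = (dQ/dP)(P/Q) = (-150.322)(3/791.170).

-0.570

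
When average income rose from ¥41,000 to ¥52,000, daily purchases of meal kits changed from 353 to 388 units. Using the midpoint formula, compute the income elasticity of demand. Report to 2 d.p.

0.40

ΔQ = 35, ΔI = 11000. Midpoints: Ī = 46,500, Q̄ = 370.5.
ε_I = (ΔQ/ΔI)(Ī/Q̄) = (35/11000)(46500/370.5).
ε_I > 0, so the good is normal.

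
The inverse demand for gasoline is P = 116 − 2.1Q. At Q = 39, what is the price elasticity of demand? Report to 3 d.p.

-0.416

At Q = 39, P = 116 − 2.1(39) = 34.10.
dP/dQ = −2.1, so dQ/dP = 1/(−2.1) = -0.476.
ε = (dQ/dP)(P/Q) = (-0.476)(34.10/39).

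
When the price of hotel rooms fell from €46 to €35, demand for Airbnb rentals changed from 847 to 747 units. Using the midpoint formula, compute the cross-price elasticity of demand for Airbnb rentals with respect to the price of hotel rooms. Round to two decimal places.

ΔQ_x = 747 − 847 = -100; ΔP_y = 35 − 46 = -11.
Midpoints: P̄_y = 40.50, Q̄_x = 797.0.
ε_xy = (ΔQ_x/ΔP_y)(P̄_y/Q̄_x) = (-100/-11)(40.50/797.0).

0.46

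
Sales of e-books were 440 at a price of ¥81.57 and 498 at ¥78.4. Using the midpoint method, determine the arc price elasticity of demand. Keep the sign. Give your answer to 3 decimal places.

ΔQ = 498 − 440 = 58; ΔP = 78.4 − 81.57 = -3.17.
Midpoints: P̄ = 79.98, Q̄ = 469.0.
ε = (ΔQ/ΔP)(P̄/Q̄) = (58/-3.17)(79.98/469.0).

-3.120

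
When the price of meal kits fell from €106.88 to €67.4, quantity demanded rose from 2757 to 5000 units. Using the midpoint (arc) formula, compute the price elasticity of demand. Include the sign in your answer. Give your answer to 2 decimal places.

-1.28

ΔQ = 5000 − 2757 = 2243; ΔP = 67.4 − 106.88 = -39.48.
Midpoints: P̄ = 87.14, Q̄ = 3878.5.
ε = (ΔQ/ΔP)(P̄/Q̄) = (2243/-39.48)(87.14/3878.5).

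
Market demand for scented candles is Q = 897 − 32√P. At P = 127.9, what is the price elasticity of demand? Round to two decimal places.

At P = 127.9, Q = 535.103.
dQ/dP = −32/(2√P) = -1.415.
ε = (dQ/dP)(P/Q) = (-1.415)(127.9/535.103).
|ε| < 1, so demand is inelastic at this price.

-0.34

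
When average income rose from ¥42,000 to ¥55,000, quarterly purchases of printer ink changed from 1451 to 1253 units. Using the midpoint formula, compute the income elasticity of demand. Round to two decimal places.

ΔQ = -198, ΔI = 13000. Midpoints: Ī = 48,500, Q̄ = 1352.0.
ε_I = (ΔQ/ΔI)(Ī/Q̄) = (-198/13000)(48500/1352.0).
ε_I < 0, so the good is inferior.

-0.55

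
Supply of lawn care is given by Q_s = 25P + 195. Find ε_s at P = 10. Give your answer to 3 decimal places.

0.562

At P = 10, Q_s = 445.
dQ_s/dP = 25.
ε_s = (dQ_s/dP)(P/Q_s) = (25)(10/445).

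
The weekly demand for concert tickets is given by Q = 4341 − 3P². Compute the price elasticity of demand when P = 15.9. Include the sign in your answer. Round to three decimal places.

-0.423

At P = 15.9, Q = 3582.570.
dQ/dP = −6P = -95.400.
ε = (dQ/dP)(P/Q) = (-95.400)(15.9/3582.570).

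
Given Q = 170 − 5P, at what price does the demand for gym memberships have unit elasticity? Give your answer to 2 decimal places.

17.00

For linear demand Q = a − bP, ε = −bP/(a − bP). |ε| = 1 when bP = a − bP, i.e. P = a/(2b).
P = 170/(2·5) = 170/10 = 17.0000.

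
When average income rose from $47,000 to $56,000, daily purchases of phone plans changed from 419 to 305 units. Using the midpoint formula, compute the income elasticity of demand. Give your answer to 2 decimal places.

ΔQ = -114, ΔI = 9000. Midpoints: Ī = 51,500, Q̄ = 362.0.
ε_I = (ΔQ/ΔI)(Ī/Q̄) = (-114/9000)(51500/362.0).

-1.80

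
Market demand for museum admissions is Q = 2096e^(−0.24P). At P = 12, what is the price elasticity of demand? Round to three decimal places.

At P = 12, Q = 117.658.
dQ/dP = −0.24·2096e^(−0.24P) = −0.24Q = -28.238.
ε = (dQ/dP)(P/Q) = (-28.238)(12/117.658).
|ε| > 1, so demand is elastic at this price.

-2.880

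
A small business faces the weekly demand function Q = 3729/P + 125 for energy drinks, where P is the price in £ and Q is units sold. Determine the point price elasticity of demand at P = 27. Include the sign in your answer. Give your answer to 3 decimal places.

At P = 27, Q = 263.111.
dQ/dP = −3729/P² = -5.115.
ε = (dQ/dP)(P/Q) = (-5.115)(27/263.111).

-0.525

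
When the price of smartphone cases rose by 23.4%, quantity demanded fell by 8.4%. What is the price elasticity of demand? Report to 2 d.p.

-0.36

ε = %ΔQ / %ΔP = (-8.4)/(23.4) = -0.359.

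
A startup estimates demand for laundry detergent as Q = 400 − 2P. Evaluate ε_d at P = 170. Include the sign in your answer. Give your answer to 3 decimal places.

-5.667

At P = 170, Q = 60.
dQ/dP = −2.
ε = (dQ/dP)(P/Q) = (-2)(170/60).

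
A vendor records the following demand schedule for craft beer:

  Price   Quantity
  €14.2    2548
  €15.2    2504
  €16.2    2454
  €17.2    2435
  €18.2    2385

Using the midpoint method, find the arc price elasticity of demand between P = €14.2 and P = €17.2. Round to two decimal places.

At P = 14.2, Q = 2548; at P = 17.2, Q = 2435.
ΔQ = -113, ΔP = 3.0. Midpoints: P̄ = 15.70, Q̄ = 2491.5.
ε = (ΔQ/ΔP)(P̄/Q̄) = (-113/3.0)(15.70/2491.5).

-0.24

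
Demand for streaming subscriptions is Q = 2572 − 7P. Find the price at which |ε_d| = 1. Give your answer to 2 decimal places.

183.71

For linear demand Q = a − bP, ε = −bP/(a − bP). |ε| = 1 when bP = a − bP, i.e. P = a/(2b).
P = 2572/(2·7) = 2572/14 = 183.7143.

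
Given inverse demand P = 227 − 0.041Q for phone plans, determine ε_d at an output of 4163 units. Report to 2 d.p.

At Q = 4163, P = 227 − 0.041(4163) = 56.32.
dP/dQ = −0.041, so dQ/dP = 1/(−0.041) = -24.390.
ε = (dQ/dP)(P/Q) = (-24.390)(56.32/4163).

-0.33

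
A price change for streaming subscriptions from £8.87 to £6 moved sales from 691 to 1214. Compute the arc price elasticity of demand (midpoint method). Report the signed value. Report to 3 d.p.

ΔQ = 1214 − 691 = 523; ΔP = 6 − 8.87 = -2.87.
Midpoints: P̄ = 7.43, Q̄ = 952.5.
ε = (ΔQ/ΔP)(P̄/Q̄) = (523/-2.87)(7.43/952.5).

-1.422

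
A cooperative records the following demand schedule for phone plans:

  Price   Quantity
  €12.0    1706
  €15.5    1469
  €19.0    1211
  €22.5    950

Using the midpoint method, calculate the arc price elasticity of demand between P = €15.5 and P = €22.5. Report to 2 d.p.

-1.16

At P = 15.5, Q = 1469; at P = 22.5, Q = 950.
ΔQ = -519, ΔP = 7.0. Midpoints: P̄ = 19.00, Q̄ = 1209.5.
ε = (ΔQ/ΔP)(P̄/Q̄) = (-519/7.0)(19.00/1209.5).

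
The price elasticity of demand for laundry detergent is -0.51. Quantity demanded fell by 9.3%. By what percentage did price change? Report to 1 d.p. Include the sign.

18.2%

%ΔP ≈ %ΔQ / ε = (-9.3%)/(-0.51) = 18.24%.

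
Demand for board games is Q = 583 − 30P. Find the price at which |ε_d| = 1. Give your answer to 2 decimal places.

For linear demand Q = a − bP, ε = −bP/(a − bP). |ε| = 1 when bP = a − bP, i.e. P = a/(2b).
P = 583/(2·30) = 583/60 = 9.7167.

9.72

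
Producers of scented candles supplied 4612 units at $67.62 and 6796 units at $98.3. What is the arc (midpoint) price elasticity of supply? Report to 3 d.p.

1.035

ΔQ = 6796 − 4612 = 2184; ΔP = 98.3 − 67.62 = 30.68.
Midpoints: P̄ = 82.96, Q̄ = 5704.0.
ε_s = (ΔQ/ΔP)(P̄/Q̄) = (2184/30.68)(82.96/5704.0).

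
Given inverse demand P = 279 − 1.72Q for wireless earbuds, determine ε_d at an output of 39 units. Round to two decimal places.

-3.16

At Q = 39, P = 279 − 1.72(39) = 211.92.
dP/dQ = −1.72, so dQ/dP = 1/(−1.72) = -0.581.
ε = (dQ/dP)(P/Q) = (-0.581)(211.92/39).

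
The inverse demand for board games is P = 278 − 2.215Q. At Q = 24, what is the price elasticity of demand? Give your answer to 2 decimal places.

At Q = 24, P = 278 − 2.215(24) = 224.84.
dP/dQ = −2.215, so dQ/dP = 1/(−2.215) = -0.451.
ε = (dQ/dP)(P/Q) = (-0.451)(224.84/24).

-4.23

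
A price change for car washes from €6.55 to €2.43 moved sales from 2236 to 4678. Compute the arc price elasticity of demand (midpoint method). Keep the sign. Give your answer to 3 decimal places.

ΔQ = 4678 − 2236 = 2442; ΔP = 2.43 − 6.55 = -4.12.
Midpoints: P̄ = 4.49, Q̄ = 3457.0.
ε = (ΔQ/ΔP)(P̄/Q̄) = (2442/-4.12)(4.49/3457.0).

-0.770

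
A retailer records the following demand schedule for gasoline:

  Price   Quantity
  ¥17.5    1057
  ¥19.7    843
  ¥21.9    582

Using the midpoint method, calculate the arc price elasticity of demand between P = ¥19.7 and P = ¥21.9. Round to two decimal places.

-3.46

At P = 19.7, Q = 843; at P = 21.9, Q = 582.
ΔQ = -261, ΔP = 2.2. Midpoints: P̄ = 20.80, Q̄ = 712.5.
ε = (ΔQ/ΔP)(P̄/Q̄) = (-261/2.2)(20.80/712.5).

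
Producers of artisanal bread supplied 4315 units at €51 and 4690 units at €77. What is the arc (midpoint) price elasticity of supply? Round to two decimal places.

0.21

ΔQ = 4690 − 4315 = 375; ΔP = 77 − 51 = 26.
Midpoints: P̄ = 64.00, Q̄ = 4502.5.
ε_s = (ΔQ/ΔP)(P̄/Q̄) = (375/26)(64.00/4502.5).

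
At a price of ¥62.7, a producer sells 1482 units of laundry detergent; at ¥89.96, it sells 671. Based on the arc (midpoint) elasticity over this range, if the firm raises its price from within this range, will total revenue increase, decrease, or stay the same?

Arc ε = (-811/27.26)(76.33/1076.5) ≈ -2.109.
|ε| = 2.11 > 1, so demand is elastic. A price rise therefore reduces total revenue.

decrease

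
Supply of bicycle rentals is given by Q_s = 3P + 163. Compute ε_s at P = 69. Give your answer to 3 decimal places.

At P = 69, Q_s = 370.
dQ_s/dP = 3.
ε_s = (dQ_s/dP)(P/Q_s) = (3)(69/370).

0.559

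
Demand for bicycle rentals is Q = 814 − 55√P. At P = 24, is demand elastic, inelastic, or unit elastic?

inelastic

Q = 544.556, dQ/dP = -5.613.
ε = (dQ/dP)(P/Q) ≈ -0.247.
|ε| = 0.25 < 1.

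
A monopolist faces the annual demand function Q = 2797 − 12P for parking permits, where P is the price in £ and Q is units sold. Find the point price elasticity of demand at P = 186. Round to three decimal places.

At P = 186, Q = 565.
dQ/dP = −12.
ε = (dQ/dP)(P/Q) = (-12)(186/565).

-3.950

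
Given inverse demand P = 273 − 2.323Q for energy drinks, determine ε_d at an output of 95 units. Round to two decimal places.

At Q = 95, P = 273 − 2.323(95) = 52.31.
dP/dQ = −2.323, so dQ/dP = 1/(−2.323) = -0.430.
ε = (dQ/dP)(P/Q) = (-0.430)(52.31/95).

-0.24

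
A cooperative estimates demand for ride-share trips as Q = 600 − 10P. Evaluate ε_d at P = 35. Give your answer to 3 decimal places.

At P = 35, Q = 250.
dQ/dP = −10.
ε = (dQ/dP)(P/Q) = (-10)(35/250).

-1.400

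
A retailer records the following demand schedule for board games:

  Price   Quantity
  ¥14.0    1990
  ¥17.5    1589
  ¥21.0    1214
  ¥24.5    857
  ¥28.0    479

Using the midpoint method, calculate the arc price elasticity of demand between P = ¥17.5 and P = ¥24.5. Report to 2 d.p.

-1.80

At P = 17.5, Q = 1589; at P = 24.5, Q = 857.
ΔQ = -732, ΔP = 7.0. Midpoints: P̄ = 21.00, Q̄ = 1223.0.
ε = (ΔQ/ΔP)(P̄/Q̄) = (-732/7.0)(21.00/1223.0).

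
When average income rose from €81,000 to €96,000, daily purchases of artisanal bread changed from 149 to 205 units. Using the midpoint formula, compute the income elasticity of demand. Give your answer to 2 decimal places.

ΔQ = 56, ΔI = 15000. Midpoints: Ī = 88,500, Q̄ = 177.0.
ε_I = (ΔQ/ΔI)(Ī/Q̄) = (56/15000)(88500/177.0).
ε_I > 0, so the good is normal.

1.87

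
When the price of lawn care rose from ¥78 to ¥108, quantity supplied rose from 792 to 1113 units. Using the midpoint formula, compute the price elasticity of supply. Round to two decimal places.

ΔQ = 1113 − 792 = 321; ΔP = 108 − 78 = 30.
Midpoints: P̄ = 93.00, Q̄ = 952.5.
ε_s = (ΔQ/ΔP)(P̄/Q̄) = (321/30)(93.00/952.5).

1.04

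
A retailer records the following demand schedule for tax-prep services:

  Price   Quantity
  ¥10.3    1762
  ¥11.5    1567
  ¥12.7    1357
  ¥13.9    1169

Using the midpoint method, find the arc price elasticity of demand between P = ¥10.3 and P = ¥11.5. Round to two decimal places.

At P = 10.3, Q = 1762; at P = 11.5, Q = 1567.
ΔQ = -195, ΔP = 1.2. Midpoints: P̄ = 10.90, Q̄ = 1664.5.
ε = (ΔQ/ΔP)(P̄/Q̄) = (-195/1.2)(10.90/1664.5).

-1.06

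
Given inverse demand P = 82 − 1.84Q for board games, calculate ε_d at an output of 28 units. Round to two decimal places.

-0.59

At Q = 28, P = 82 − 1.84(28) = 30.48.
dP/dQ = −1.84, so dQ/dP = 1/(−1.84) = -0.543.
ε = (dQ/dP)(P/Q) = (-0.543)(30.48/28).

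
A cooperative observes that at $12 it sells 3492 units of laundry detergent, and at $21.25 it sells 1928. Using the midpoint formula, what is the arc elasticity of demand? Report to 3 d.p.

ΔQ = 1928 − 3492 = -1564; ΔP = 21.25 − 12 = 9.25.
Midpoints: P̄ = 16.62, Q̄ = 2710.0.
ε = (ΔQ/ΔP)(P̄/Q̄) = (-1564/9.25)(16.62/2710.0).

-1.037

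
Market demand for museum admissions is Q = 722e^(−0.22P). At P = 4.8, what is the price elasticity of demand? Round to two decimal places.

At P = 4.8, Q = 251.144.
dQ/dP = −0.22·722e^(−0.22P) = −0.22Q = -55.252.
ε = (dQ/dP)(P/Q) = (-55.252)(4.8/251.144).

-1.06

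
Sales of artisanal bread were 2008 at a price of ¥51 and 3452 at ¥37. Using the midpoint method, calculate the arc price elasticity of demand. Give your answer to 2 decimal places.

ΔQ = 3452 − 2008 = 1444; ΔP = 37 − 51 = -14.
Midpoints: P̄ = 44.00, Q̄ = 2730.0.
ε = (ΔQ/ΔP)(P̄/Q̄) = (1444/-14)(44.00/2730.0).

-1.66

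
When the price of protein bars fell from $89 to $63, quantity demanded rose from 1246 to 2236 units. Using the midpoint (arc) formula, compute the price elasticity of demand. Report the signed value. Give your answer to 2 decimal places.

-1.66

ΔQ = 2236 − 1246 = 990; ΔP = 63 − 89 = -26.
Midpoints: P̄ = 76.00, Q̄ = 1741.0.
ε = (ΔQ/ΔP)(P̄/Q̄) = (990/-26)(76.00/1741.0).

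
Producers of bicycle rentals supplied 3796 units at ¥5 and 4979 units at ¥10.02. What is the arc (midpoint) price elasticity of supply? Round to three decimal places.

ΔQ = 4979 − 3796 = 1183; ΔP = 10.02 − 5 = 5.02.
Midpoints: P̄ = 7.51, Q̄ = 4387.5.
ε_s = (ΔQ/ΔP)(P̄/Q̄) = (1183/5.02)(7.51/4387.5).

0.403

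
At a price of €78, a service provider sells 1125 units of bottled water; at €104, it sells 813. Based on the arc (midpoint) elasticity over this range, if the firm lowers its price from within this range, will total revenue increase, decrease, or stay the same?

increase

Arc ε = (-312/26)(91.00/969.0) ≈ -1.127.
|ε| = 1.13 > 1, so demand is elastic. A price cut therefore raises total revenue.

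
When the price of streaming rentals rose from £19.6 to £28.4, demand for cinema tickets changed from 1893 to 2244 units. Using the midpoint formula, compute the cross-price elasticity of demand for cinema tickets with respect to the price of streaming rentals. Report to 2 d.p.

ΔQ_x = 2244 − 1893 = 351; ΔP_y = 28.4 − 19.6 = 8.8.
Midpoints: P̄_y = 24.00, Q̄_x = 2068.5.
ε_xy = (ΔQ_x/ΔP_y)(P̄_y/Q̄_x) = (351/8.8)(24.00/2068.5).

0.46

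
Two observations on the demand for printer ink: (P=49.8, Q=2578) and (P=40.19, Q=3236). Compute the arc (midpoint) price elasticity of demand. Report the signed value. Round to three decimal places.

ΔQ = 3236 − 2578 = 658; ΔP = 40.19 − 49.8 = -9.61.
Midpoints: P̄ = 44.99, Q̄ = 2907.0.
ε = (ΔQ/ΔP)(P̄/Q̄) = (658/-9.61)(44.99/2907.0).

-1.060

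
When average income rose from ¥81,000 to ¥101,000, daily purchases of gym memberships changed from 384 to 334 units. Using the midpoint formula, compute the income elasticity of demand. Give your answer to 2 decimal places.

-0.63

ΔQ = -50, ΔI = 20000. Midpoints: Ī = 91,000, Q̄ = 359.0.
ε_I = (ΔQ/ΔI)(Ī/Q̄) = (-50/20000)(91000/359.0).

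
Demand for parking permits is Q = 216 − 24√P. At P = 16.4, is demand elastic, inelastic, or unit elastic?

Q = 118.807, dQ/dP = -2.963.
ε = (dQ/dP)(P/Q) ≈ -0.409.
|ε| = 0.41 < 1.

inelastic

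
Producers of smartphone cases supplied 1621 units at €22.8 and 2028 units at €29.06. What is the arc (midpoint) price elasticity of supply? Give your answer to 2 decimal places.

ΔQ = 2028 − 1621 = 407; ΔP = 29.06 − 22.8 = 6.26.
Midpoints: P̄ = 25.93, Q̄ = 1824.5.
ε_s = (ΔQ/ΔP)(P̄/Q̄) = (407/6.26)(25.93/1824.5).

0.92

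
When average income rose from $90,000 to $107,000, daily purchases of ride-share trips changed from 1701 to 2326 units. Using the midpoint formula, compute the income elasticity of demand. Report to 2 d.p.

ΔQ = 625, ΔI = 17000. Midpoints: Ī = 98,500, Q̄ = 2013.5.
ε_I = (ΔQ/ΔI)(Ī/Q̄) = (625/17000)(98500/2013.5).

1.80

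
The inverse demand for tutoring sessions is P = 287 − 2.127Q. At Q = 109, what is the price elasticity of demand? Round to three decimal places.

-0.238

At Q = 109, P = 287 − 2.127(109) = 55.16.
dP/dQ = −2.127, so dQ/dP = 1/(−2.127) = -0.470.
ε = (dQ/dP)(P/Q) = (-0.470)(55.16/109).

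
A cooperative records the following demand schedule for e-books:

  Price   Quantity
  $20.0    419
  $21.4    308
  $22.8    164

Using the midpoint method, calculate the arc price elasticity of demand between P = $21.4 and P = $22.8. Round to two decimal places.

-9.63

At P = 21.4, Q = 308; at P = 22.8, Q = 164.
ΔQ = -144, ΔP = 1.4. Midpoints: P̄ = 22.10, Q̄ = 236.0.
ε = (ΔQ/ΔP)(P̄/Q̄) = (-144/1.4)(22.10/236.0).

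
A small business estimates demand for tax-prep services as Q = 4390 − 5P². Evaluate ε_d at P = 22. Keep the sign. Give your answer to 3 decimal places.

At P = 22, Q = 1970.
dQ/dP = −10P = -220.
ε = (dQ/dP)(P/Q) = (-220)(22/1970).
|ε| > 1, so demand is elastic at this price.

-2.457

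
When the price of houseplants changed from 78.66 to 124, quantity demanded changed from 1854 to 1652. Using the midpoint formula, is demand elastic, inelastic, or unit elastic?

Arc ε ≈ -0.258.
|ε| = 0.26 < 1.

inelastic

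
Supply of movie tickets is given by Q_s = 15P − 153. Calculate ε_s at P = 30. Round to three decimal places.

1.515

At P = 30, Q_s = 297.
dQ_s/dP = 15.
ε_s = (dQ_s/dP)(P/Q_s) = (15)(30/297).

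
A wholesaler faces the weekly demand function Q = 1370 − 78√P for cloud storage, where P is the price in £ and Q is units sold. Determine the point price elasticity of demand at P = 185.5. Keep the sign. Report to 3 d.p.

At P = 185.5, Q = 307.653.
dQ/dP = −78/(2√P) = -2.863.
ε = (dQ/dP)(P/Q) = (-2.863)(185.5/307.653).
|ε| > 1, so demand is elastic at this price.

-1.727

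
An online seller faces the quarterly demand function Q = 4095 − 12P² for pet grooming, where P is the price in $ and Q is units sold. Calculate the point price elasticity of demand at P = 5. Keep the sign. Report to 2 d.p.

At P = 5, Q = 3795.
dQ/dP = −24P = -120.
ε = (dQ/dP)(P/Q) = (-120)(5/3795).
|ε| < 1, so demand is inelastic at this price.

-0.16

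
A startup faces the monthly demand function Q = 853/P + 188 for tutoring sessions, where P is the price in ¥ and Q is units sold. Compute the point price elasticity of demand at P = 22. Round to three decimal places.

At P = 22, Q = 226.773.
dQ/dP = −853/P² = -1.762.
ε = (dQ/dP)(P/Q) = (-1.762)(22/226.773).

-0.171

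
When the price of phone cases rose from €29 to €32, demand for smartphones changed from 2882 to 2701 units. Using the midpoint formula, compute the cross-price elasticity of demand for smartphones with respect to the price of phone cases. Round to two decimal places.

ΔQ_x = 2701 − 2882 = -181; ΔP_y = 32 − 29 = 3.
Midpoints: P̄_y = 30.50, Q̄_x = 2791.5.
ε_xy = (ΔQ_x/ΔP_y)(P̄_y/Q̄_x) = (-181/3)(30.50/2791.5).
ε_xy < 0, so the goods are complements.

-0.66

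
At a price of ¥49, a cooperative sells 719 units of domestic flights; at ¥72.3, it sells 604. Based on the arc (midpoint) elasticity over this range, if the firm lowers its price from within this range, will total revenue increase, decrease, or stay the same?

Arc ε = (-115/23.3)(60.65/661.5) ≈ -0.453.
|ε| = 0.45 < 1, so demand is inelastic. A price cut therefore reduces total revenue.

decrease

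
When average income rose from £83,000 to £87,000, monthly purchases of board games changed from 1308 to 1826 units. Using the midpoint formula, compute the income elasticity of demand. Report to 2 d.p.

7.02

ΔQ = 518, ΔI = 4000. Midpoints: Ī = 85,000, Q̄ = 1567.0.
ε_I = (ΔQ/ΔI)(Ī/Q̄) = (518/4000)(85000/1567.0).
ε_I > 0, so the good is normal.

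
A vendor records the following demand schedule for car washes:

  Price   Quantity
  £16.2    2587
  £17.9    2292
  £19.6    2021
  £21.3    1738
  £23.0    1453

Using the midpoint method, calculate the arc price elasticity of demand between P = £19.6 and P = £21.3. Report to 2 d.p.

-1.81

At P = 19.6, Q = 2021; at P = 21.3, Q = 1738.
ΔQ = -283, ΔP = 1.7. Midpoints: P̄ = 20.45, Q̄ = 1879.5.
ε = (ΔQ/ΔP)(P̄/Q̄) = (-283/1.7)(20.45/1879.5).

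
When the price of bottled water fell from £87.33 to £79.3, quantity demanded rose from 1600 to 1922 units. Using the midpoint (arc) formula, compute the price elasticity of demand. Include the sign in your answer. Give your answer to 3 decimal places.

-1.897

ΔQ = 1922 − 1600 = 322; ΔP = 79.3 − 87.33 = -8.03.
Midpoints: P̄ = 83.31, Q̄ = 1761.0.
ε = (ΔQ/ΔP)(P̄/Q̄) = (322/-8.03)(83.31/1761.0).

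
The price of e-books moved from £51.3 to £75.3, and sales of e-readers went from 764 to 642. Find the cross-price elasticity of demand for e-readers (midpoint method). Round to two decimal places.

-0.46

ΔQ_x = 642 − 764 = -122; ΔP_y = 75.3 − 51.3 = 24.
Midpoints: P̄_y = 63.30, Q̄_x = 703.0.
ε_xy = (ΔQ_x/ΔP_y)(P̄_y/Q̄_x) = (-122/24)(63.30/703.0).
ε_xy < 0, so the goods are complements.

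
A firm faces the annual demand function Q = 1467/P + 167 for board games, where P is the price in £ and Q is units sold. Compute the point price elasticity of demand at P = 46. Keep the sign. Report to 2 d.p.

At P = 46, Q = 198.891.
dQ/dP = −1467/P² = -0.693.
ε = (dQ/dP)(P/Q) = (-0.693)(46/198.891).

-0.16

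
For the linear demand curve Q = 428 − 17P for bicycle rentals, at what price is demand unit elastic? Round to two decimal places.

12.59

For linear demand Q = a − bP, ε = −bP/(a − bP). |ε| = 1 when bP = a − bP, i.e. P = a/(2b).
P = 428/(2·17) = 428/34 = 12.5882.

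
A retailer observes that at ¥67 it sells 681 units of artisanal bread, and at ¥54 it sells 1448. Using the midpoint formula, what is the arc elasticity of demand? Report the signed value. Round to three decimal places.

ΔQ = 1448 − 681 = 767; ΔP = 54 − 67 = -13.
Midpoints: P̄ = 60.50, Q̄ = 1064.5.
ε = (ΔQ/ΔP)(P̄/Q̄) = (767/-13)(60.50/1064.5).

-3.353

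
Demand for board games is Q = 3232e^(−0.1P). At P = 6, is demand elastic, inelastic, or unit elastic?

Q = 1773.759, dQ/dP = -177.376.
ε = (dQ/dP)(P/Q) ≈ -0.600.
|ε| = 0.60 < 1.

inelastic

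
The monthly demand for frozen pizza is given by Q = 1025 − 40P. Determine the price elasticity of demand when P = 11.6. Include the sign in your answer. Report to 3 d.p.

-0.827

At P = 11.6, Q = 561.
dQ/dP = −40.
ε = (dQ/dP)(P/Q) = (-40)(11.6/561).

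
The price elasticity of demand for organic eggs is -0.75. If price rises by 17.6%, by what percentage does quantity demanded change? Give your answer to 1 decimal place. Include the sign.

%ΔQ ≈ ε × %ΔP = (-0.75)(17.6%) = -13.20%.

-13.2%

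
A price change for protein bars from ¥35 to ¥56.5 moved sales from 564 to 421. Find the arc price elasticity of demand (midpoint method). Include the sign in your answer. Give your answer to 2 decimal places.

ΔQ = 421 − 564 = -143; ΔP = 56.5 − 35 = 21.5.
Midpoints: P̄ = 45.75, Q̄ = 492.5.
ε = (ΔQ/ΔP)(P̄/Q̄) = (-143/21.5)(45.75/492.5).

-0.62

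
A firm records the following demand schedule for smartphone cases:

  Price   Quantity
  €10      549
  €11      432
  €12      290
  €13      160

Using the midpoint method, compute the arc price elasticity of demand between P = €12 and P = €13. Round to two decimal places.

-7.22

At P = 12, Q = 290; at P = 13, Q = 160.
ΔQ = -130, ΔP = 1. Midpoints: P̄ = 12.50, Q̄ = 225.0.
ε = (ΔQ/ΔP)(P̄/Q̄) = (-130/1)(12.50/225.0).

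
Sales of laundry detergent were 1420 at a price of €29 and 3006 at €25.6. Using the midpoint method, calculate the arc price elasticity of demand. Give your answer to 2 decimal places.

ΔQ = 3006 − 1420 = 1586; ΔP = 25.6 − 29 = -3.4.
Midpoints: P̄ = 27.30, Q̄ = 2213.0.
ε = (ΔQ/ΔP)(P̄/Q̄) = (1586/-3.4)(27.30/2213.0).

-5.75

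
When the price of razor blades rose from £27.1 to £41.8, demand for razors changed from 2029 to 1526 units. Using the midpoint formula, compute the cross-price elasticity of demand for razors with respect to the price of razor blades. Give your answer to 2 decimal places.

ΔQ_x = 1526 − 2029 = -503; ΔP_y = 41.8 − 27.1 = 14.7.
Midpoints: P̄_y = 34.45, Q̄_x = 1777.5.
ε_xy = (ΔQ_x/ΔP_y)(P̄_y/Q̄_x) = (-503/14.7)(34.45/1777.5).
ε_xy < 0, so the goods are complements.

-0.66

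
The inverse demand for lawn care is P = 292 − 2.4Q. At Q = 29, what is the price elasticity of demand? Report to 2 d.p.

At Q = 29, P = 292 − 2.4(29) = 222.40.
dP/dQ = −2.4, so dQ/dP = 1/(−2.4) = -0.417.
ε = (dQ/dP)(P/Q) = (-0.417)(222.40/29).

-3.20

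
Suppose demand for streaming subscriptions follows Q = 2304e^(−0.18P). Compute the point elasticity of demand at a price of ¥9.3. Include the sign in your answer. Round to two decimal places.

-1.67

At P = 9.3, Q = 431.990.
dQ/dP = −0.18·2304e^(−0.18P) = −0.18Q = -77.758.
ε = (dQ/dP)(P/Q) = (-77.758)(9.3/431.990).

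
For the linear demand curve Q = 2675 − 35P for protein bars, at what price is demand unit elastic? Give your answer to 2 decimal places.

For linear demand Q = a − bP, ε = −bP/(a − bP). |ε| = 1 when bP = a − bP, i.e. P = a/(2b).
P = 2675/(2·35) = 2675/70 = 38.2143.

38.21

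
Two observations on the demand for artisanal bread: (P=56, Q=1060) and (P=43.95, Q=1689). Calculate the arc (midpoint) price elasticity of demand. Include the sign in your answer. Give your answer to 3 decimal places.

-1.898

ΔQ = 1689 − 1060 = 629; ΔP = 43.95 − 56 = -12.05.
Midpoints: P̄ = 49.98, Q̄ = 1374.5.
ε = (ΔQ/ΔP)(P̄/Q̄) = (629/-12.05)(49.98/1374.5).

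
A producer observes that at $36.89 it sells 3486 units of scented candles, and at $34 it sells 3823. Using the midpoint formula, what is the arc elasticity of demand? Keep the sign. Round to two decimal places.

ΔQ = 3823 − 3486 = 337; ΔP = 34 − 36.89 = -2.89.
Midpoints: P̄ = 35.45, Q̄ = 3654.5.
ε = (ΔQ/ΔP)(P̄/Q̄) = (337/-2.89)(35.45/3654.5).

-1.13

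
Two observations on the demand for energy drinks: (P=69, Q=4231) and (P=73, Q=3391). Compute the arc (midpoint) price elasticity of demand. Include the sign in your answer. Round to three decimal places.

ΔQ = 3391 − 4231 = -840; ΔP = 73 − 69 = 4.
Midpoints: P̄ = 71.00, Q̄ = 3811.0.
ε = (ΔQ/ΔP)(P̄/Q̄) = (-840/4)(71.00/3811.0).

-3.912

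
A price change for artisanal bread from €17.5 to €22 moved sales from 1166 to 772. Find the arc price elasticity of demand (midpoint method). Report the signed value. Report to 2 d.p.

-1.78

ΔQ = 772 − 1166 = -394; ΔP = 22 − 17.5 = 4.5.
Midpoints: P̄ = 19.75, Q̄ = 969.0.
ε = (ΔQ/ΔP)(P̄/Q̄) = (-394/4.5)(19.75/969.0).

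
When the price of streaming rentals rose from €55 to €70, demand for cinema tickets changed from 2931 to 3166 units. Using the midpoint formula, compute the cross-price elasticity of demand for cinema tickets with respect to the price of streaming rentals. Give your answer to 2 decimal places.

ΔQ_x = 3166 − 2931 = 235; ΔP_y = 70 − 55 = 15.
Midpoints: P̄_y = 62.50, Q̄_x = 3048.5.
ε_xy = (ΔQ_x/ΔP_y)(P̄_y/Q̄_x) = (235/15)(62.50/3048.5).
ε_xy > 0, so the goods are substitutes.

0.32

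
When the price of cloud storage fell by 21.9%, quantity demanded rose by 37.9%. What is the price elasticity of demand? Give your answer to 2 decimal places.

-1.73

ε = %ΔQ / %ΔP = (37.9)/(-21.9) = -1.731.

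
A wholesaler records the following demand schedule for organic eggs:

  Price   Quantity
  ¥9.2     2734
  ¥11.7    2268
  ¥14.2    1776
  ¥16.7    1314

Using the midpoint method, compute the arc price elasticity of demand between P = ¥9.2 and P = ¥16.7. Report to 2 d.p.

At P = 9.2, Q = 2734; at P = 16.7, Q = 1314.
ΔQ = -1420, ΔP = 7.5. Midpoints: P̄ = 12.95, Q̄ = 2024.0.
ε = (ΔQ/ΔP)(P̄/Q̄) = (-1420/7.5)(12.95/2024.0).

-1.21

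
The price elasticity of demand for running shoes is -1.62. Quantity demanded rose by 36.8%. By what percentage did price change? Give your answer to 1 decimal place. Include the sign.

%ΔP ≈ %ΔQ / ε = (36.8%)/(-1.62) = -22.72%.

-22.7%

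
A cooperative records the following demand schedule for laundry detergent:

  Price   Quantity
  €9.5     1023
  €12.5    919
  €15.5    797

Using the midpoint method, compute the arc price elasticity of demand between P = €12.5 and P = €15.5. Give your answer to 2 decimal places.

At P = 12.5, Q = 919; at P = 15.5, Q = 797.
ΔQ = -122, ΔP = 3.0. Midpoints: P̄ = 14.00, Q̄ = 858.0.
ε = (ΔQ/ΔP)(P̄/Q̄) = (-122/3.0)(14.00/858.0).

-0.66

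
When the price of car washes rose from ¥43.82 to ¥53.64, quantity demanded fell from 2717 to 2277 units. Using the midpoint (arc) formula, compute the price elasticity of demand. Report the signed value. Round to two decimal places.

-0.87

ΔQ = 2277 − 2717 = -440; ΔP = 53.64 − 43.82 = 9.82.
Midpoints: P̄ = 48.73, Q̄ = 2497.0.
ε = (ΔQ/ΔP)(P̄/Q̄) = (-440/9.82)(48.73/2497.0).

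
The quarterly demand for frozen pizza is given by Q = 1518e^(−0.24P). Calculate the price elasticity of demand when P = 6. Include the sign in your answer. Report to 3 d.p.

-1.440

At P = 6, Q = 359.656.
dQ/dP = −0.24·1518e^(−0.24P) = −0.24Q = -86.318.
ε = (dQ/dP)(P/Q) = (-86.318)(6/359.656).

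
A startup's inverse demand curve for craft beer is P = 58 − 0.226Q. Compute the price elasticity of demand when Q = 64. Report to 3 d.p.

-3.010

At Q = 64, P = 58 − 0.226(64) = 43.54.
dP/dQ = −0.226, so dQ/dP = 1/(−0.226) = -4.425.
ε = (dQ/dP)(P/Q) = (-4.425)(43.54/64).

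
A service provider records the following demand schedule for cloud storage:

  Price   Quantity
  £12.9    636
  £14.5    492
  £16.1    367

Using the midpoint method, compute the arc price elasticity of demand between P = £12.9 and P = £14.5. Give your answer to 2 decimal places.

-2.19

At P = 12.9, Q = 636; at P = 14.5, Q = 492.
ΔQ = -144, ΔP = 1.6. Midpoints: P̄ = 13.70, Q̄ = 564.0.
ε = (ΔQ/ΔP)(P̄/Q̄) = (-144/1.6)(13.70/564.0).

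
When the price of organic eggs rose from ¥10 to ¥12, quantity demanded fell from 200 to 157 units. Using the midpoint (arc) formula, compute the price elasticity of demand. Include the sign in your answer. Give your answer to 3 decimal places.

ΔQ = 157 − 200 = -43; ΔP = 12 − 10 = 2.
Midpoints: P̄ = 11.00, Q̄ = 178.5.
ε = (ΔQ/ΔP)(P̄/Q̄) = (-43/2)(11.00/178.5).

-1.325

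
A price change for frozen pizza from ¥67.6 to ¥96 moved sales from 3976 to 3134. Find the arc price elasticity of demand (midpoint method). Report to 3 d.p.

-0.682

ΔQ = 3134 − 3976 = -842; ΔP = 96 − 67.6 = 28.4.
Midpoints: P̄ = 81.80, Q̄ = 3555.0.
ε = (ΔQ/ΔP)(P̄/Q̄) = (-842/28.4)(81.80/3555.0).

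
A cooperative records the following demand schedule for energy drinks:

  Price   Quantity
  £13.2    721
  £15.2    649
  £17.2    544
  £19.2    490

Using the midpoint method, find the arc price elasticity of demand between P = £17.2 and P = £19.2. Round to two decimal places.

At P = 17.2, Q = 544; at P = 19.2, Q = 490.
ΔQ = -54, ΔP = 2.0. Midpoints: P̄ = 18.20, Q̄ = 517.0.
ε = (ΔQ/ΔP)(P̄/Q̄) = (-54/2.0)(18.20/517.0).

-0.95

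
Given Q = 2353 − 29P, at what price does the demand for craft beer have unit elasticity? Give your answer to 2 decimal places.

For linear demand Q = a − bP, ε = −bP/(a − bP). |ε| = 1 when bP = a − bP, i.e. P = a/(2b).
P = 2353/(2·29) = 2353/58 = 40.5690.

40.57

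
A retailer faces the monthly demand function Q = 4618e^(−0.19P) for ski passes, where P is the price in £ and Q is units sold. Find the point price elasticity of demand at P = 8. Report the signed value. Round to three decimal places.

-1.520

At P = 8, Q = 1010.011.
dQ/dP = −0.19·4618e^(−0.19P) = −0.19Q = -191.902.
ε = (dQ/dP)(P/Q) = (-191.902)(8/1010.011).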